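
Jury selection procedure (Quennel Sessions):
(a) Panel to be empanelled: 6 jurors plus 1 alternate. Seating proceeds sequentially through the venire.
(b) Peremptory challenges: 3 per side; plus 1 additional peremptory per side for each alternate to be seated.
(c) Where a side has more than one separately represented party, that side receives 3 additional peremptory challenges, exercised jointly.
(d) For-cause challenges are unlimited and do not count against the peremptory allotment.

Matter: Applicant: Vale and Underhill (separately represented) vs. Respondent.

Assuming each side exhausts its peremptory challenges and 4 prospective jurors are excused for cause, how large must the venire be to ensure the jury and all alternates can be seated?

22

Seats to fill: 6 + 1 alternates = 7.
Peremptories — Applicant: 3 + 1×1 + 3 = 7; Respondent: 3 + 1×1 = 4; total 11.
For-cause removals: 4.
Minimum venire: 7 + 11 + 4 = 22.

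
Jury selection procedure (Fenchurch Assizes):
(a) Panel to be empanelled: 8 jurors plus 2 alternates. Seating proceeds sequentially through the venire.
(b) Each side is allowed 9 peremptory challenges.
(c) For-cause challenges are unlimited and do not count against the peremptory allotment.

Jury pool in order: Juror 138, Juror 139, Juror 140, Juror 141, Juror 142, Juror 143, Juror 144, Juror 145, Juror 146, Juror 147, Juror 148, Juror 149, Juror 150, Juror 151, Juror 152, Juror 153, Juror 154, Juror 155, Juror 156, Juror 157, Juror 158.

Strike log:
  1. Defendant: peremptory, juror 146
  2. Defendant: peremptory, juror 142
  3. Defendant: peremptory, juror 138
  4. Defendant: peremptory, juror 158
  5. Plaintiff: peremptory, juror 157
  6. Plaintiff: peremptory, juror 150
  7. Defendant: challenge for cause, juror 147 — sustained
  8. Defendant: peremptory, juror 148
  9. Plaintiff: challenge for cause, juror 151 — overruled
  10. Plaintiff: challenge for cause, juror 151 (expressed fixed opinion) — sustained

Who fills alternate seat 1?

153

Removed: #138, #142, #146, #147, #148, #150, #151, #157, #158.
Seating in order: seats 1–8 → #139, #140, #141, #143, #144, #145, #149, #152; alternates → #153, #154.
So alternate 1 is #153.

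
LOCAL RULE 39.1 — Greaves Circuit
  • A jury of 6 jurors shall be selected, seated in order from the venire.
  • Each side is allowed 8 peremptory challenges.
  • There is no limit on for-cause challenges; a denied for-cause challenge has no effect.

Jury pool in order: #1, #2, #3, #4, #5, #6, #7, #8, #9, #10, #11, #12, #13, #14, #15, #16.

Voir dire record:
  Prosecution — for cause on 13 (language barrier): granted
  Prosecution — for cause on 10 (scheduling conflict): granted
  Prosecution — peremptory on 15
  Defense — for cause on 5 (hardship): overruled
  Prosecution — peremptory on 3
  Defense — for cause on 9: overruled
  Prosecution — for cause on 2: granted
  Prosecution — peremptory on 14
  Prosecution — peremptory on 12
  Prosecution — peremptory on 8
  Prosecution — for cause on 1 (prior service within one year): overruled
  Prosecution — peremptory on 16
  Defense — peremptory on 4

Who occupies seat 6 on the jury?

11

Removed: #2, #3, #4, #8, #10, #12, #13, #14, #15, #16. (#1, #5, #9 stay — for-cause denied.)
Filling seats in venire order through position 6: #1, #5, #6, #7, #9, #11.
So seat 6 is #11.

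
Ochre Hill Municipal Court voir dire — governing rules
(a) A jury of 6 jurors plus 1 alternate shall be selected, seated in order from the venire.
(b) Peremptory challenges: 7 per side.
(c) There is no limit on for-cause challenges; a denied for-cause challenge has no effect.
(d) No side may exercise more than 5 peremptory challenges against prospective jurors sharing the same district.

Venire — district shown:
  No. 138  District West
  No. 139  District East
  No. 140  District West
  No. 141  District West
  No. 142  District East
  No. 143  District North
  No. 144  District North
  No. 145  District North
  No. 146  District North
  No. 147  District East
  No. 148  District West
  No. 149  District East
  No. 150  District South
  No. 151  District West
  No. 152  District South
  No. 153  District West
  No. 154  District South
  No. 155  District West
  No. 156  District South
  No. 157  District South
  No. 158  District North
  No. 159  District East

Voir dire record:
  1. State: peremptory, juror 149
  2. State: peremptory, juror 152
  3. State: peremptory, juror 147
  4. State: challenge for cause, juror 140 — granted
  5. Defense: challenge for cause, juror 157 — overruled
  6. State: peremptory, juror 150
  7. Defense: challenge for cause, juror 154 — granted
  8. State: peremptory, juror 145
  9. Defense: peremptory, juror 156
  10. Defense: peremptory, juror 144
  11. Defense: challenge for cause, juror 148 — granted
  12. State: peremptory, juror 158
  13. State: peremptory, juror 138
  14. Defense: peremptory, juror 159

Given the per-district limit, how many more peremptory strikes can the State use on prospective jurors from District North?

0

State peremptories so far: #149, #152, #147, #150, #145, #158, #138 — 7 of 7 used, 0 left overall.
Against District North: #145, #158 — 2 used; per-district cap 5 leaves 3.
Binding limit: min(0, 3) = 0.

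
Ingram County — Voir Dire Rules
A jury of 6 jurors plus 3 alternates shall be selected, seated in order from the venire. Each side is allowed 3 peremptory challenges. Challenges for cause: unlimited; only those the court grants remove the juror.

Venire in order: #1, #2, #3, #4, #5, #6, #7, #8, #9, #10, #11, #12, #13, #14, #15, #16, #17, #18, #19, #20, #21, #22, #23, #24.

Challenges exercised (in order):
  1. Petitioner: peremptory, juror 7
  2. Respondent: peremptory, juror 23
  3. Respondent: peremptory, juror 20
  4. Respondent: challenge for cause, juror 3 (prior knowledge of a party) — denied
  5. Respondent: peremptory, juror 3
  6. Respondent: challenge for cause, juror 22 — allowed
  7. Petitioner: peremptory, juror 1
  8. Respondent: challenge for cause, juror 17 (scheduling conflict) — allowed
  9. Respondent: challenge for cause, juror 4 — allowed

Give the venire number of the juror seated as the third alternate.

13

Removed: #1, #3, #4, #7, #17, #20, #22, #23.
Seating in order: seats 1–6 → #2, #5, #6, #8, #9, #10; alternates → #11, #12, #13.
So alternate 3 is #13.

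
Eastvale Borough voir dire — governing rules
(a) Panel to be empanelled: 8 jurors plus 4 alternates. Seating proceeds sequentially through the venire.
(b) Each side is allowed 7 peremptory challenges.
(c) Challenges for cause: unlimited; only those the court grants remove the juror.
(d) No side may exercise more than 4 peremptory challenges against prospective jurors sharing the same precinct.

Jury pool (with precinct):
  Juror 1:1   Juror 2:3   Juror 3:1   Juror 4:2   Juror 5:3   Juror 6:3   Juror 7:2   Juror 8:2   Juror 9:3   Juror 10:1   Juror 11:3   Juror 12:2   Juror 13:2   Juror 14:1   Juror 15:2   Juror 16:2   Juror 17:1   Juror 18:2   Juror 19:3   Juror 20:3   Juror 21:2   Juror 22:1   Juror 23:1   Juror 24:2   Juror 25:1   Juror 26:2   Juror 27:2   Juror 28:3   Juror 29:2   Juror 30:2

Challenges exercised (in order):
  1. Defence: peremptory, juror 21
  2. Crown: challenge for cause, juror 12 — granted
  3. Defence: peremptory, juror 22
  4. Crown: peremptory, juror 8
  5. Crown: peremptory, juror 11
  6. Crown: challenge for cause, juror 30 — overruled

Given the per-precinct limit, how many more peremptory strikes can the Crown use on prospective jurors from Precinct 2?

3

Crown peremptories so far: #8, #11 — 2 of 7 used, 5 left overall.
Against Precinct 2: #8 — 1 used; per-precinct cap 4 leaves 3.
Binding limit: min(5, 3) = 3.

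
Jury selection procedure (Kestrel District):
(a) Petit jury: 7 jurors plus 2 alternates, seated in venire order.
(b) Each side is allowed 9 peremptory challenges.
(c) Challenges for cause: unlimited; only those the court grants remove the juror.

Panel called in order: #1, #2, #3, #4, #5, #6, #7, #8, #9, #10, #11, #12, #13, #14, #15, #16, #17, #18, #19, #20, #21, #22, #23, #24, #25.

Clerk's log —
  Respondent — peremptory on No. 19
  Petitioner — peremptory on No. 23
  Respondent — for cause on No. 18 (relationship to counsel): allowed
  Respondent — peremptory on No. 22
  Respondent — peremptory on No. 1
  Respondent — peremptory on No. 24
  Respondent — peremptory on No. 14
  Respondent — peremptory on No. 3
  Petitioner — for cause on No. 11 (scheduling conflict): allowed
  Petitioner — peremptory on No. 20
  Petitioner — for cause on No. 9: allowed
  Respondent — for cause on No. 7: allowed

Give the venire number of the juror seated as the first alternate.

Removed: #1, #3, #7, #9, #11, #14, #18, #19, #20, #22, #23, #24.
Filling seats in venire order through position 8: #2, #4, #5, #6, #8, #10, #12, #13.
So alternate 1 is #13.

13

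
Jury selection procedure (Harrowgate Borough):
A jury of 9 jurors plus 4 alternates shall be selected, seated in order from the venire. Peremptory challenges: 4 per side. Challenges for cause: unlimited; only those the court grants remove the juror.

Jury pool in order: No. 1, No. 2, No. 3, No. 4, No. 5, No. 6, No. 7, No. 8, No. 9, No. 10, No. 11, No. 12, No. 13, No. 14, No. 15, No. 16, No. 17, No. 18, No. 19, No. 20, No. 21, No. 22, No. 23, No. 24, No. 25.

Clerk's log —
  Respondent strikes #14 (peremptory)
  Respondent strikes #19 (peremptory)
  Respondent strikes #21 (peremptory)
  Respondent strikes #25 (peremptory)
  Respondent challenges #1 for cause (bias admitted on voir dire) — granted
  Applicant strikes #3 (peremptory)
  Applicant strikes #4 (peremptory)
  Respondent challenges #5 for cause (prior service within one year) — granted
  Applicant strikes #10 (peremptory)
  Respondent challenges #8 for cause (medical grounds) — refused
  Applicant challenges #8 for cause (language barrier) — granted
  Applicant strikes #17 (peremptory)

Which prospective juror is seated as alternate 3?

22

Removed: #1, #3, #4, #5, #8, #10, #14, #17, #19, #21, #25.
Filling seats in venire order through position 12: #2, #6, #7, #9, #11, #12, #13, #15, #16, #18, #20, #22.
So alternate 3 is #22.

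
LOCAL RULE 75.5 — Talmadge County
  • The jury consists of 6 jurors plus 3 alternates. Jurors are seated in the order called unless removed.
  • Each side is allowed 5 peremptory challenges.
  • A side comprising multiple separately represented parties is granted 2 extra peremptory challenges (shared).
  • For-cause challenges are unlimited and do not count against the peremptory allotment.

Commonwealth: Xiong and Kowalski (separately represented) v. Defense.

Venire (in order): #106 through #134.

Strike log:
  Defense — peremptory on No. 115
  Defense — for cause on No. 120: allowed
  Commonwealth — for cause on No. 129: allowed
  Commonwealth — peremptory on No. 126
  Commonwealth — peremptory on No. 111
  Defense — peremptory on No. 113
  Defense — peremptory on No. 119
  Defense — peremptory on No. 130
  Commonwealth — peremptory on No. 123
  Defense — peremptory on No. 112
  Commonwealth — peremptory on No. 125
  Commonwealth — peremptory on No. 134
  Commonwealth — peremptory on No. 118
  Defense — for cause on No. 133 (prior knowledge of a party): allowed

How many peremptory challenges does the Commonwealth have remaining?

Commonwealth allotment: 5 base + 2 multi-party = 7.
Commonwealth peremptories used: #126, #111, #123, #125, #134, #118 — 6 (the for-cause on #129 doesn't count).
Remaining: 7 − 6 = 1.

1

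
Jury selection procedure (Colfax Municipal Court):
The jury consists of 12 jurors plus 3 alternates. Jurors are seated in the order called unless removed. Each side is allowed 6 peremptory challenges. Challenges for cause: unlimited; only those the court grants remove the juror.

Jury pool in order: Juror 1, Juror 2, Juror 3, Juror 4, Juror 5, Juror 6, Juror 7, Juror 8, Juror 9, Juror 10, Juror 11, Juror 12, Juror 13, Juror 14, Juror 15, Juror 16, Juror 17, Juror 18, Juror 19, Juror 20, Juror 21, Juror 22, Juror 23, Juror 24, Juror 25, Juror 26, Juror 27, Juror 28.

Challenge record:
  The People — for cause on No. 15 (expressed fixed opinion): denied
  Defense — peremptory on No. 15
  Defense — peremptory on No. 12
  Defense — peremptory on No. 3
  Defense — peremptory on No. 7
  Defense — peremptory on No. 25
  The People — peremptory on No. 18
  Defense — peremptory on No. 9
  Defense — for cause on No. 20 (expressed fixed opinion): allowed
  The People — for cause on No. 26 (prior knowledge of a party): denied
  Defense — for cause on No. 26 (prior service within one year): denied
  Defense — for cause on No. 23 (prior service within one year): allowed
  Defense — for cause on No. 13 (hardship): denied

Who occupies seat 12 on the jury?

Removed: #3, #7, #9, #12, #15, #18, #20, #23, #25. (#13, #26 stay — for-cause denied.)
Seating in order: seats 1–12 → #1, #2, #4, #5, #6, #8, #10, #11, #13, #14, #16, #17; alternates → #19, #21, #22.
So seat 12 is #17.

17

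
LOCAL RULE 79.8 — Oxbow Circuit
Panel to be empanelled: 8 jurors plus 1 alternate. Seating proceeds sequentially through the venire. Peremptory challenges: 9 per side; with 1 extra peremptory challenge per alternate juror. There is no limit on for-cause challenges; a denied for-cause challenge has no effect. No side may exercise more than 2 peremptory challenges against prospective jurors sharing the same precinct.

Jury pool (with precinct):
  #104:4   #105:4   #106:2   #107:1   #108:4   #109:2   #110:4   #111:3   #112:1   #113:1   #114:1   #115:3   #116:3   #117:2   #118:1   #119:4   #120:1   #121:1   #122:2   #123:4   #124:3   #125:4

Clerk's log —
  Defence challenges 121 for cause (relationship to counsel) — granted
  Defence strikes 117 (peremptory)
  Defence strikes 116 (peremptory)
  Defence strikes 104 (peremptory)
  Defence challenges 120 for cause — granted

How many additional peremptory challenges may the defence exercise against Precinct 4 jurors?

Defence peremptories so far: #117, #116, #104 — 3 of 10 used, 7 left overall.
Against Precinct 4: #104 — 1 used; per-precinct cap 2 leaves 1.
Binding limit: min(7, 1) = 1.

1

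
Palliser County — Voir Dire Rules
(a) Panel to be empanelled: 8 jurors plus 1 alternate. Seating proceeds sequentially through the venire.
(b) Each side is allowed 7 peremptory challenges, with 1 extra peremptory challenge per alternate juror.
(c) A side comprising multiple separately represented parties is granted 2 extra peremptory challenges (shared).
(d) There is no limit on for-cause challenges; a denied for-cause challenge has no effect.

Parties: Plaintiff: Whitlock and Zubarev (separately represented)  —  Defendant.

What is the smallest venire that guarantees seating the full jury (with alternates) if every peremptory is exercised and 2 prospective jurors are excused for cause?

Seats to fill: 8 + 1 alternates = 9.
Peremptories — Plaintiff: 7 + 1×1 + 2 = 10; Defendant: 7 + 1×1 = 8; total 18.
For-cause removals: 2.
Minimum venire: 9 + 18 + 2 = 29.

29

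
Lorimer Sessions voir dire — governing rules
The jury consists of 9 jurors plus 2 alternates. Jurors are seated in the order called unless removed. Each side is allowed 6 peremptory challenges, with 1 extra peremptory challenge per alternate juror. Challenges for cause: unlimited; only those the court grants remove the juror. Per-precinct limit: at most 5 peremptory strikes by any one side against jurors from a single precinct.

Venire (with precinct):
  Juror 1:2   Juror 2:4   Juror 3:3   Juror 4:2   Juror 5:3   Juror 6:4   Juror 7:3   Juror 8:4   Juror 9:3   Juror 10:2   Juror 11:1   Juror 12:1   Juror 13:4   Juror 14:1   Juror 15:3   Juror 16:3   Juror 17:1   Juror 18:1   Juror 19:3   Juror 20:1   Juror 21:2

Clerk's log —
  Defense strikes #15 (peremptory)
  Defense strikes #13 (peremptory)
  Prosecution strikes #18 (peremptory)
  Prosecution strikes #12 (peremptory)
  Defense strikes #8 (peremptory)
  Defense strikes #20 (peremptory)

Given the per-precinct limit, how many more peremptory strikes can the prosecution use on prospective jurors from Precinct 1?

Prosecution peremptories so far: #18, #12 — 2 of 8 used, 6 left overall.
Against Precinct 1: #18, #12 — 2 used; per-precinct cap 5 leaves 3.
Binding limit: min(6, 3) = 3.

3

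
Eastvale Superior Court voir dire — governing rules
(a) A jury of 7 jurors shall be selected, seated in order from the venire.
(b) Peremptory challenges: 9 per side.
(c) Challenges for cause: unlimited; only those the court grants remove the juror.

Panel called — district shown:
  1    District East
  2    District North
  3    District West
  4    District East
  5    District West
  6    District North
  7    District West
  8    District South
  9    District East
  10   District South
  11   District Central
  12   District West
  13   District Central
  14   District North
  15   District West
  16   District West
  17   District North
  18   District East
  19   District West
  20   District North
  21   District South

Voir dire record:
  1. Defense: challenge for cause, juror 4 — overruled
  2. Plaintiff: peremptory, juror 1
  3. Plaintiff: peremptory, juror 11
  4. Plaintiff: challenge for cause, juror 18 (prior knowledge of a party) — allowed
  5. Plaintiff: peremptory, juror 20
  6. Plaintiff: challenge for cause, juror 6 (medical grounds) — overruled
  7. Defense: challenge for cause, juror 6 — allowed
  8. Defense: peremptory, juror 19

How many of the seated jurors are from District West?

Removed: #1, #6, #11, #18, #19, #20.
Seated jurors 1–7: #2, #3, #4, #5, #7, #8, #9.
Of those, in District West: #3, #5, #7 → 3.

3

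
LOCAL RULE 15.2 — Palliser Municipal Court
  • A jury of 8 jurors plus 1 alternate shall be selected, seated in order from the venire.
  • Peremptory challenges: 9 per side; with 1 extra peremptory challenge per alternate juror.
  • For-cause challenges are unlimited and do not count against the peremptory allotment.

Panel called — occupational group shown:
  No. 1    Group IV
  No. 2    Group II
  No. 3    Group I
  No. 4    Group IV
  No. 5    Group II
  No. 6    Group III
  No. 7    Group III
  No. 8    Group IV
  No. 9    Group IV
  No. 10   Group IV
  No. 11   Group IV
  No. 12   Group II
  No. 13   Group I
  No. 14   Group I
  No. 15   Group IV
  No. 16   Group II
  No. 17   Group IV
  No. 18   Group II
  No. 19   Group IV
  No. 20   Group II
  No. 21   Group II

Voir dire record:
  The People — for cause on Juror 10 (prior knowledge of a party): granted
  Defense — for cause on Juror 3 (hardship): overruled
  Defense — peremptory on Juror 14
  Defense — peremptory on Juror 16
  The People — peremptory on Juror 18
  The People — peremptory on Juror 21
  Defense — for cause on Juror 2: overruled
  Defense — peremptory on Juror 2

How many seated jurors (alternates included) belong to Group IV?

5

Removed: #2, #10, #14, #16, #18, #21.
Seated (9 incl. alternates): #1, #3, #4, #5, #6, #7, #8, #9, #11.
Of those, in Group IV: #1, #4, #8, #9, #11 → 5.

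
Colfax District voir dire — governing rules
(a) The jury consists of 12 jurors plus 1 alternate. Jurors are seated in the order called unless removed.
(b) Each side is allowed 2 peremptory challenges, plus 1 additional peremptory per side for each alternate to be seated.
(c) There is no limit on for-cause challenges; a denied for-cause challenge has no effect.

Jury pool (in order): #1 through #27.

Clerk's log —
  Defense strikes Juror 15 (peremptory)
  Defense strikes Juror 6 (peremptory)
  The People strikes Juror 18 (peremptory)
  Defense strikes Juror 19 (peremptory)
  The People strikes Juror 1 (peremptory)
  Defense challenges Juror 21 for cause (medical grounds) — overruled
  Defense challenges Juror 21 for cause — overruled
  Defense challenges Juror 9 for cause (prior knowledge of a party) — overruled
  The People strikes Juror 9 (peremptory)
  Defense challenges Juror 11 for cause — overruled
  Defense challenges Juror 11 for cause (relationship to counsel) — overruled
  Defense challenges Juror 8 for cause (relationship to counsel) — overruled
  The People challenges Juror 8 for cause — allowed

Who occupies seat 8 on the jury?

Removed: #1, #6, #8, #9, #15, #18, #19. (#11, #21 stay — for-cause denied.)
Seating in order: seats 1–12 → #2, #3, #4, #5, #7, #10, #11, #12, #13, #14, #16, #17; alternates → #20.
So seat 8 is #12.

12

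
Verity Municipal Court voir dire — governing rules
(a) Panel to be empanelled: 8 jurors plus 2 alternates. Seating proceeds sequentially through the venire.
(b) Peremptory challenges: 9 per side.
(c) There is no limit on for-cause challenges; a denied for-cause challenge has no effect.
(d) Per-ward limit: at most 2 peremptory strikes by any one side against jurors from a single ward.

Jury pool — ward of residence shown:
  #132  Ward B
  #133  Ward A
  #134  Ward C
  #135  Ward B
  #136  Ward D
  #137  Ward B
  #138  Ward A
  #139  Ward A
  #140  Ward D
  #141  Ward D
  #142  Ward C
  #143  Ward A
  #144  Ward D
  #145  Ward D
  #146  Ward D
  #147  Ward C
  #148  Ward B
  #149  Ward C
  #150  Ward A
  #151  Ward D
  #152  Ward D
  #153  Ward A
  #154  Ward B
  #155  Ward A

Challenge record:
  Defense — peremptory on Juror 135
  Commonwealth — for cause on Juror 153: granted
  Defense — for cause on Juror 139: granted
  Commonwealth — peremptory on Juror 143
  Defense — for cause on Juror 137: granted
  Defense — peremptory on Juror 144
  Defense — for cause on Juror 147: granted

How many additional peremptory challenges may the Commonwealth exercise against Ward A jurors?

1

Commonwealth peremptories so far: #143 — 1 of 9 used, 8 left overall.
Against Ward A: #143 — 1 used; per-ward cap 2 leaves 1.
Binding limit: min(8, 1) = 1.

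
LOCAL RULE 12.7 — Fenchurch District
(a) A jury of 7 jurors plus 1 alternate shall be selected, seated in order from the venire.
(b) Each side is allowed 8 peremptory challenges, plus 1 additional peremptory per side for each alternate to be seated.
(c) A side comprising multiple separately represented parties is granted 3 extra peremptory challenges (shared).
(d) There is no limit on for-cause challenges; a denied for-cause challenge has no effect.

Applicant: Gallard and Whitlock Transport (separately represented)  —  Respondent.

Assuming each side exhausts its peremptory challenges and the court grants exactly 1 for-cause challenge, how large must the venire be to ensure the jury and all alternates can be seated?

30

Seats to fill: 7 + 1 alternates = 8.
Peremptories — Applicant: 8 + 1×1 + 3 = 12; Respondent: 8 + 1×1 = 9; total 21.
For-cause removals: 1.
Minimum venire: 8 + 21 + 1 = 30.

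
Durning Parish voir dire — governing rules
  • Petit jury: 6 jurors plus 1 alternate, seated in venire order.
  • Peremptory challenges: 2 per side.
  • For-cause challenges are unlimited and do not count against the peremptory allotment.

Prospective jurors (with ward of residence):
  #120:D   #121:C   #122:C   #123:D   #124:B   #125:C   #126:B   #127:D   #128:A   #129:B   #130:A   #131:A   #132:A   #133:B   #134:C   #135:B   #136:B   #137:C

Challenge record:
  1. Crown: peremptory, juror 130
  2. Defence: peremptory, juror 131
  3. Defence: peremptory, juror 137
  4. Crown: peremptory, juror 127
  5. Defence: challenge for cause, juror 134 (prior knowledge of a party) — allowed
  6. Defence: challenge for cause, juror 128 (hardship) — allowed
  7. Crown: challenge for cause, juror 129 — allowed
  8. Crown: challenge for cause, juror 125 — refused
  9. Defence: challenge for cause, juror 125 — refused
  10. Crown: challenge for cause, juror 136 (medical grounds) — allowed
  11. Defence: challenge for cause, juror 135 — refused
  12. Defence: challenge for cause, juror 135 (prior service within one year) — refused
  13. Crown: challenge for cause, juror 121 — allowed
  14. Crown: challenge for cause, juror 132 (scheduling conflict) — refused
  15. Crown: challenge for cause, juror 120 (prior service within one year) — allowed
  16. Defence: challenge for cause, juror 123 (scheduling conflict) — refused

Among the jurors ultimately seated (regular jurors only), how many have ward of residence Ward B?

2

Removed: #120, #121, #127, #128, #129, #130, #131, #134, #136, #137.
Seated jurors 1–6: #122, #123, #124, #125, #126, #132 (alternates #133 not counted).
Of those, in Ward B: #124, #126 → 2.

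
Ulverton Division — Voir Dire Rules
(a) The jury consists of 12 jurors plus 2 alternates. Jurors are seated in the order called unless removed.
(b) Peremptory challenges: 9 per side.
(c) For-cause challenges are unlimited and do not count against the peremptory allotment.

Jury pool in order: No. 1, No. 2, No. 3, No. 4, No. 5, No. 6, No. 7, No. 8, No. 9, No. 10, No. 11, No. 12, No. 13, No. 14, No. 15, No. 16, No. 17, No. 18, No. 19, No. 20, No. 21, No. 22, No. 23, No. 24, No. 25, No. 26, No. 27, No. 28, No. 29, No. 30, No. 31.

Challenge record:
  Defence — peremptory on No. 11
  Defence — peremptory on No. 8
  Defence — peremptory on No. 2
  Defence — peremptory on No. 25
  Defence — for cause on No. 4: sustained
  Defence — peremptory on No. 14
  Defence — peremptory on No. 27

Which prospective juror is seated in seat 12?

Removed: #2, #4, #8, #11, #14, #25, #27.
Filling seats in venire order through position 12: #1, #3, #5, #6, #7, #9, #10, #12, #13, #15, #16, #17.
So seat 12 is #17.

17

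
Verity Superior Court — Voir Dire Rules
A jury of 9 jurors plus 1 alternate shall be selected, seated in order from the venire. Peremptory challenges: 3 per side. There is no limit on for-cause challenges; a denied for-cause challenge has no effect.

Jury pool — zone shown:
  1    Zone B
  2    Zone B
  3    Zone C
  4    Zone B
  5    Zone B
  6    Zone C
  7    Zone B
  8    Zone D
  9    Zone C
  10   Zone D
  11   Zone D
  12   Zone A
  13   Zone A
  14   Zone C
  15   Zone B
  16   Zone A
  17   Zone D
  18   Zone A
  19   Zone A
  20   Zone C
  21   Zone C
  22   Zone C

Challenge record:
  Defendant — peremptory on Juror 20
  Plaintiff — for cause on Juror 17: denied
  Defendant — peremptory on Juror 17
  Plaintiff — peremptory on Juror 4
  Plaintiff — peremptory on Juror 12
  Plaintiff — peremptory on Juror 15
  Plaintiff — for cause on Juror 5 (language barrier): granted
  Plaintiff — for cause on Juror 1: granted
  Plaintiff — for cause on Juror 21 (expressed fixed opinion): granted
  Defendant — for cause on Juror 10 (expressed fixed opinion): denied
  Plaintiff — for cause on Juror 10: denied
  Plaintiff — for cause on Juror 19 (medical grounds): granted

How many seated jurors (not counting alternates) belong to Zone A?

Removed: #1, #4, #5, #12, #15, #17, #19, #20, #21.
Seated jurors 1–9: #2, #3, #6, #7, #8, #9, #10, #11, #13 (alternates #14 not counted).
Of those, in Zone A: #13 → 1.

1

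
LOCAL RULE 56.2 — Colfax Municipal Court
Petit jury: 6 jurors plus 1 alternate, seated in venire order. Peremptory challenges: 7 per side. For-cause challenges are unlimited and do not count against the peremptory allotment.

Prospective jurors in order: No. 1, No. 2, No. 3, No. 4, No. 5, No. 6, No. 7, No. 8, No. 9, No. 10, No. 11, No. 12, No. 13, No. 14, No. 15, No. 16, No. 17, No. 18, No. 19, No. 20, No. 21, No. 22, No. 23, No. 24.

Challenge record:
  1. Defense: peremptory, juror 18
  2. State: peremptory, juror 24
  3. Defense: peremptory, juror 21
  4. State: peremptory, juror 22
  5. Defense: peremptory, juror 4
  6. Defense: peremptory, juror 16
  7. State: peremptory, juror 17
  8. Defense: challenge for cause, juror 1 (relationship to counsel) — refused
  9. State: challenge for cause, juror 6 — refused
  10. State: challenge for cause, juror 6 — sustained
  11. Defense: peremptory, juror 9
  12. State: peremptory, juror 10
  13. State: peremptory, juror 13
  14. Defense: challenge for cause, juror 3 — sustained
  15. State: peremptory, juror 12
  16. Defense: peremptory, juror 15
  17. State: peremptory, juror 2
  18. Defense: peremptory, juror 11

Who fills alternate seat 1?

20

Removed: #2, #3, #4, #6, #9, #10, #11, #12, #13, #15, #16, #17, #18, #21, #22, #24. (#1 stays — for-cause denied.)
Filling seats in venire order through position 7: #1, #5, #7, #8, #14, #19, #20.
So alternate 1 is #20.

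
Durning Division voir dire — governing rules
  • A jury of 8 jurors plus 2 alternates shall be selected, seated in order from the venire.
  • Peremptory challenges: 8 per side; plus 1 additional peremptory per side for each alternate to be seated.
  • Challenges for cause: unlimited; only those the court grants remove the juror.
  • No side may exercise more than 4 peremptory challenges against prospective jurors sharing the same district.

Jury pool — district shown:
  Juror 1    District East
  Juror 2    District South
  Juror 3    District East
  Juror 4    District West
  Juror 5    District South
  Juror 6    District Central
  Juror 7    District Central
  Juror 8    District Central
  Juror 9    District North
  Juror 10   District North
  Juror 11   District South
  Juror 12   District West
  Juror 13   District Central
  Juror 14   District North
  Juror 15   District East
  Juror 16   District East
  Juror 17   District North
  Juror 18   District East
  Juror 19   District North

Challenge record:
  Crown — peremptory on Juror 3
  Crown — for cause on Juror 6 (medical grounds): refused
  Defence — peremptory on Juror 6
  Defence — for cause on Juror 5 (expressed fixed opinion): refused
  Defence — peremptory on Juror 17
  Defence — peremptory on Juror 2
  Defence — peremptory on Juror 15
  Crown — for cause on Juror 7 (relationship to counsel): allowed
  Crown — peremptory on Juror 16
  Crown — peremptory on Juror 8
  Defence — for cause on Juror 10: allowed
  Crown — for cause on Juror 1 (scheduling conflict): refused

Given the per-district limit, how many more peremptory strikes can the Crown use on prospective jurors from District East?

Crown peremptories so far: #3, #16, #8 — 3 of 10 used, 7 left overall.
Against District East: #3, #16 — 2 used; per-district cap 4 leaves 2.
Binding limit: min(7, 2) = 2.

2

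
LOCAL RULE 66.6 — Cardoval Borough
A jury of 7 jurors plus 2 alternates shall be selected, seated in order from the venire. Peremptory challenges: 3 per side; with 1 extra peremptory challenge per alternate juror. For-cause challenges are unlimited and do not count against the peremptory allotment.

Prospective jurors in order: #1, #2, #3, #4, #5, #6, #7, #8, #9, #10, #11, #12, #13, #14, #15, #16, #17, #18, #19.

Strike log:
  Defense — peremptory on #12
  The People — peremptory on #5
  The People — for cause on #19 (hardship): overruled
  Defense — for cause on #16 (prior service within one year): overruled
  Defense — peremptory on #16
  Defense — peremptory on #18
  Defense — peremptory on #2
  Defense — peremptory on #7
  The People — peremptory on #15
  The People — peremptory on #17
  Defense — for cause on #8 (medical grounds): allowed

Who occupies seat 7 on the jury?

Removed: #2, #5, #7, #8, #12, #15, #16, #17, #18. (#19 stays — for-cause denied.)
Seating in order: seats 1–7 → #1, #3, #4, #6, #9, #10, #11; alternates → #13, #14.
So seat 7 is #11.

11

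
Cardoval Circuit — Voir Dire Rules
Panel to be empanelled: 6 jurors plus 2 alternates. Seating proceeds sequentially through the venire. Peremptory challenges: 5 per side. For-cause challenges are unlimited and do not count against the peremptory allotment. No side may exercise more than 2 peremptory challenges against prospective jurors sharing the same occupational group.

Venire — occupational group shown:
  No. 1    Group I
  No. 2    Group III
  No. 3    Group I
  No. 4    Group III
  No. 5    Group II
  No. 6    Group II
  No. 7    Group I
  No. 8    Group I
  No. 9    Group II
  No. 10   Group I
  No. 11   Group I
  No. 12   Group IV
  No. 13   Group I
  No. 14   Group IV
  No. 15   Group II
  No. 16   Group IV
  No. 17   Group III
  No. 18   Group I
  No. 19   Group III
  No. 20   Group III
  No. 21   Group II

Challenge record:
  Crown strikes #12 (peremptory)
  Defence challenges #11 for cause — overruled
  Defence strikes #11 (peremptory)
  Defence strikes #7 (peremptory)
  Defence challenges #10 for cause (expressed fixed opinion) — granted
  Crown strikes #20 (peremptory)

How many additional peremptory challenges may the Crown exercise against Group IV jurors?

Crown peremptories so far: #12, #20 — 2 of 5 used, 3 left overall.
Against Group IV: #12 — 1 used; per-group cap 2 leaves 1.
Binding limit: min(3, 1) = 1.

1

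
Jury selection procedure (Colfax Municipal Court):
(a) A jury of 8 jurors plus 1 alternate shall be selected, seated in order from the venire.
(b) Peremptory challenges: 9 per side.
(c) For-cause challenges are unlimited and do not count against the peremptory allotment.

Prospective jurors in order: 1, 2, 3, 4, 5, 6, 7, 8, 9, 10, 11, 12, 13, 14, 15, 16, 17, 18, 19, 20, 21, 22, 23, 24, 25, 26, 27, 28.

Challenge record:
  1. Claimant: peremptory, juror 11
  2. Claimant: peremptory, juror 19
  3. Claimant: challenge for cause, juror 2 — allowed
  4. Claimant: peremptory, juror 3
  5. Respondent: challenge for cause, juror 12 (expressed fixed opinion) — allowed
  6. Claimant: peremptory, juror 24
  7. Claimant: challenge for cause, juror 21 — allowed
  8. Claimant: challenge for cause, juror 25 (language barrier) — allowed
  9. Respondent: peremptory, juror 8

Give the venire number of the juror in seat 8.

13

Removed: #2, #3, #8, #11, #12, #19, #21, #24, #25.
Seating in order: seats 1–8 → #1, #4, #5, #6, #7, #9, #10, #13; alternates → #14.
So seat 8 is #13.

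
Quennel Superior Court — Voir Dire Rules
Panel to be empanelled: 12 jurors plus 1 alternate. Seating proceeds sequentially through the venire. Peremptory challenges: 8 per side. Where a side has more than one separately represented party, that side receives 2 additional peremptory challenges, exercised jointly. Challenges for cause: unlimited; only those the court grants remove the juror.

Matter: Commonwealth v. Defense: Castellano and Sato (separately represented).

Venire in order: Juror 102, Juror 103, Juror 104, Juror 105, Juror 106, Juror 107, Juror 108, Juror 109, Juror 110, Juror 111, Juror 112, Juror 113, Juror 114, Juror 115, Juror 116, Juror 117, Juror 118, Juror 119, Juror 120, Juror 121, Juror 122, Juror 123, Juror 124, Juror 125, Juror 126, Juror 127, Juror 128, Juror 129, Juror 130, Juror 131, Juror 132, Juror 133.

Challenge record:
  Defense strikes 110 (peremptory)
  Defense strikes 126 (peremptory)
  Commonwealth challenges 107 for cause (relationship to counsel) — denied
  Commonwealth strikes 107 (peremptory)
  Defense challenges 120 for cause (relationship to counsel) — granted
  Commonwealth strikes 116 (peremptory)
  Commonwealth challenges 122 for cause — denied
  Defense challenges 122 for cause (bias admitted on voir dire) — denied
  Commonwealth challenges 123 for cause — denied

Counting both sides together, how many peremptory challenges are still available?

Commonwealth allotment: 8. Defense allotment: 8 base + 2 multi-party = 10.
Commonwealth peremptories used: #107, #116 — 2 (for-cause on #107, #122, #123 don't count).
Defense peremptories used: #110, #126 — 2 (for-cause on #120, #122 don't count).
Remaining: (8 − 2) + (10 − 2) = 14.

14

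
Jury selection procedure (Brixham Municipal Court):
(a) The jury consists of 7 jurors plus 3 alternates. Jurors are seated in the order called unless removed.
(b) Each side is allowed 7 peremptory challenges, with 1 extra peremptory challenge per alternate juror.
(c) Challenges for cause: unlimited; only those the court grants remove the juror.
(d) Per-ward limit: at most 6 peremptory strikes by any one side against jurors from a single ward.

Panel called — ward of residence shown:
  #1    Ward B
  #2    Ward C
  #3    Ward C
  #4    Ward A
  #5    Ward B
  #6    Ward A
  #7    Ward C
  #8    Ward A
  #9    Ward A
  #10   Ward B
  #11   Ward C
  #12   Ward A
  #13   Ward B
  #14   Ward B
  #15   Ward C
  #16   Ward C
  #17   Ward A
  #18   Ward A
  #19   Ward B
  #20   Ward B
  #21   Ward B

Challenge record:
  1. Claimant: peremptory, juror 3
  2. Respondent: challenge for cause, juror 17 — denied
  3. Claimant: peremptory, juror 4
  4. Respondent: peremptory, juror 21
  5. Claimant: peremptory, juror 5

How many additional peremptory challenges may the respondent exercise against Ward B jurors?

5

Respondent peremptories so far: #21 — 1 of 10 used, 9 left overall.
Against Ward B: #21 — 1 used; per-ward cap 6 leaves 5.
Binding limit: min(9, 5) = 5.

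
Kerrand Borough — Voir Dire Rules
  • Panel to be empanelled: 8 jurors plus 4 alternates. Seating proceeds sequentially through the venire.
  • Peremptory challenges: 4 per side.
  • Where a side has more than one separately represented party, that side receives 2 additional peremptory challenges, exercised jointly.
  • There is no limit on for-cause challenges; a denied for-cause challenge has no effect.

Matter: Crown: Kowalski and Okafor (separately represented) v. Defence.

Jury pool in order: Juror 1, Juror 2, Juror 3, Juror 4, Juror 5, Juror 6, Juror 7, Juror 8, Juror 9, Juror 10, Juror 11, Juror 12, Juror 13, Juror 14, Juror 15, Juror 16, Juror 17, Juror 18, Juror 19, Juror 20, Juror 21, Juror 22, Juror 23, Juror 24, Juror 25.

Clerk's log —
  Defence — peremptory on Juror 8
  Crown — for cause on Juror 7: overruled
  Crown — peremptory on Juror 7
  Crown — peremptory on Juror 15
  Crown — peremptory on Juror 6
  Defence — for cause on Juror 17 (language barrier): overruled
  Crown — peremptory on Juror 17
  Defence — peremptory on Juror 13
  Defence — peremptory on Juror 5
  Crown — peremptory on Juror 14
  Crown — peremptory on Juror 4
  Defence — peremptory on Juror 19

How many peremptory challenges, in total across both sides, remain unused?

0

Crown allotment: 4 base + 2 multi-party = 6. Defence allotment: 4.
Crown peremptories used: #7, #15, #6, #17, #14, #4 — 6 (the for-cause on #7 doesn't count).
Defence peremptories used: #8, #13, #5, #19 — 4 (the for-cause on #17 doesn't count).
Remaining: (6 − 6) + (4 − 4) = 0.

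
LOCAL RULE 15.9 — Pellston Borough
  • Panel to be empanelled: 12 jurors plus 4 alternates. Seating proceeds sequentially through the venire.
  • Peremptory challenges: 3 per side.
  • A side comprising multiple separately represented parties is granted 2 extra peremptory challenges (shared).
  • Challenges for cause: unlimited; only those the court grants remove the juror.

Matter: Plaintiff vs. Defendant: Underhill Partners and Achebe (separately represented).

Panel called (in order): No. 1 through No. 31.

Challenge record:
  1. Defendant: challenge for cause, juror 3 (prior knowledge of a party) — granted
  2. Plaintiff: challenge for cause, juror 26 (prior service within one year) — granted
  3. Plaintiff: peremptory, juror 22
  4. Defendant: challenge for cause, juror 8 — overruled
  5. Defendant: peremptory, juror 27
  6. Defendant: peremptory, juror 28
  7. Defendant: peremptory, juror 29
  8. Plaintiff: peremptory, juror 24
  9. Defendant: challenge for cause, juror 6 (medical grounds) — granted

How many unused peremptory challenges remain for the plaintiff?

1

Plaintiff allotment: 3.
Plaintiff peremptories used: #22, #24 — 2 (the for-cause on #26 doesn't count).
Remaining: 3 − 2 = 1.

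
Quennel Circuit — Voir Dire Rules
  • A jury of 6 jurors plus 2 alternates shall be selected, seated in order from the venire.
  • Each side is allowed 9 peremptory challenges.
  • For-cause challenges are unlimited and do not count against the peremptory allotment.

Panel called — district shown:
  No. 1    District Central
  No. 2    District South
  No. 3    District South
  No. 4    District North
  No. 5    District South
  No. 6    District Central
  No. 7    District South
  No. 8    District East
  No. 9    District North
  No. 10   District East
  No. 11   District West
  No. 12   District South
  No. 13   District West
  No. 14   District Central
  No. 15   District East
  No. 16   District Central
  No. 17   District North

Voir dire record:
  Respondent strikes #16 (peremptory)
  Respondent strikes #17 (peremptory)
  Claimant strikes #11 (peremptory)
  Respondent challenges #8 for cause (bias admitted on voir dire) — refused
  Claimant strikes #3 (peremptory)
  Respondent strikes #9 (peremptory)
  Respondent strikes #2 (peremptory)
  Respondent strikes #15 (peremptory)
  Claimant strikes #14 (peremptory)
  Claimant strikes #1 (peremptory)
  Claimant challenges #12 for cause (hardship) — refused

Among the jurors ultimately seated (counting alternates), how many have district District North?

Removed: #1, #2, #3, #9, #11, #14, #15, #16, #17.
Seated (8 incl. alternates): #4, #5, #6, #7, #8, #10, #12, #13.
Of those, in District North: #4 → 1.

1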